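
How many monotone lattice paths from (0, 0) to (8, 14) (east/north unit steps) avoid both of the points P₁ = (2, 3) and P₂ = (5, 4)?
Number of paths = 171414

Inclusion–exclusion. Total paths: C(22, 8) = 319770. Through P₁: C(5, 2)·C(17, 6) = 123760. Through P₂: C(9, 5)·C(13, 3) = 36036. Since P₁ is strictly southwest of P₂, a monotone path through both must visit P₁ then P₂; paths through both = C(5, 2)·C(4, 3)·C(13, 3) = 11440. Avoid both = 319770 − 123760 − 36036 + 11440 = 171414.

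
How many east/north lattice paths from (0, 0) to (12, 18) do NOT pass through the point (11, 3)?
Number of paths = 86487401

Total paths from (0, 0) to (12, 18): C(30, 12) = 86493225. Paths through (11, 3): (paths (0, 0) → (11, 3)) × (paths (11, 3) → (12, 18)) = C(14, 11) · C(16, 1) = 364 · 16 = 5824. Avoidance count = 86493225 − 5824 = 86487401.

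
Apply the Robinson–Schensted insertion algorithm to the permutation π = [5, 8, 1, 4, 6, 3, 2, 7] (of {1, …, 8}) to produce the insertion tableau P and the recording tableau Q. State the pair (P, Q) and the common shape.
P = [1, 2, 6, 7] / [3, 8] / [4] / [5];  Q = [1, 2, 5, 8] / [3, 4] / [6] / [7];  common shape = (4, 2, 1, 1)

Row-insert the values π_1, π_2, … into P one at a time, bumping the leftmost entry strictly greater than the inserted value down to the next row. The recording tableau Q records, in position (i, j), the step at which that cell was added to P.
  Insert 5 (step 1): P = [5];  Q = [1]
  Insert 8 (step 2): P = [5, 8];  Q = [1, 2]
  Insert 1 (step 3): P = [1, 8] / [5];  Q = [1, 2] / [3]
  Insert 4 (step 4): P = [1, 4] / [5, 8];  Q = [1, 2] / [3, 4]
  Insert 6 (step 5): P = [1, 4, 6] / [5, 8];  Q = [1, 2, 5] / [3, 4]
  Insert 3 (step 6): P = [1, 3, 6] / [4, 8] / [5];  Q = [1, 2, 5] / [3, 4] / [6]
  Insert 2 (step 7): P = [1, 2, 6] / [3, 8] / [4] / [5];  Q = [1, 2, 5] / [3, 4] / [6] / [7]
  Insert 7 (step 8): P = [1, 2, 6, 7] / [3, 8] / [4] / [5];  Q = [1, 2, 5, 8] / [3, 4] / [6] / [7]
Final shape: (4, 2, 1, 1).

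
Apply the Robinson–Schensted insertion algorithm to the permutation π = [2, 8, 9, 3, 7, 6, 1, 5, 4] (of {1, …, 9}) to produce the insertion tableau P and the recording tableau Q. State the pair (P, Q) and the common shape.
P = [1, 3, 4] / [2, 5] / [6, 9] / [7] / [8];  Q = [1, 2, 3] / [4, 5] / [6, 8] / [7] / [9];  common shape = (3, 2, 2, 1, 1)

Row-insert the values π_1, π_2, … into P one at a time, bumping the leftmost entry strictly greater than the inserted value down to the next row. The recording tableau Q records, in position (i, j), the step at which that cell was added to P.
  Insert 2 (step 1): P = [2];  Q = [1]
  Insert 8 (step 2): P = [2, 8];  Q = [1, 2]
  Insert 9 (step 3): P = [2, 8, 9];  Q = [1, 2, 3]
  Insert 3 (step 4): P = [2, 3, 9] / [8];  Q = [1, 2, 3] / [4]
  Insert 7 (step 5): P = [2, 3, 7] / [8, 9];  Q = [1, 2, 3] / [4, 5]
  Insert 6 (step 6): P = [2, 3, 6] / [7, 9] / [8];  Q = [1, 2, 3] / [4, 5] / [6]
  Insert 1 (step 7): P = [1, 3, 6] / [2, 9] / [7] / [8];  Q = [1, 2, 3] / [4, 5] / [6] / [7]
  Insert 5 (step 8): P = [1, 3, 5] / [2, 6] / [7, 9] / [8];  Q = [1, 2, 3] / [4, 5] / [6, 8] / [7]
  Insert 4 (step 9): P = [1, 3, 4] / [2, 5] / [6, 9] / [7] / [8];  Q = [1, 2, 3] / [4, 5] / [6, 8] / [7] / [9]
Final shape: (3, 2, 2, 1, 1).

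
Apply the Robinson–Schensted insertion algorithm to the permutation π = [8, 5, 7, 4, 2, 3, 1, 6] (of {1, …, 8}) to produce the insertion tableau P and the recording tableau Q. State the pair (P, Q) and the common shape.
P = [1, 3, 6] / [2, 7] / [4] / [5] / [8];  Q = [1, 3, 8] / [2, 6] / [4] / [5] / [7];  common shape = (3, 2, 1, 1, 1)

Row-insert the values π_1, π_2, … into P one at a time, bumping the leftmost entry strictly greater than the inserted value down to the next row. The recording tableau Q records, in position (i, j), the step at which that cell was added to P.
  Insert 8 (step 1): P = [8];  Q = [1]
  Insert 5 (step 2): P = [5] / [8];  Q = [1] / [2]
  Insert 7 (step 3): P = [5, 7] / [8];  Q = [1, 3] / [2]
  Insert 4 (step 4): P = [4, 7] / [5] / [8];  Q = [1, 3] / [2] / [4]
  Insert 2 (step 5): P = [2, 7] / [4] / [5] / [8];  Q = [1, 3] / [2] / [4] / [5]
  Insert 3 (step 6): P = [2, 3] / [4, 7] / [5] / [8];  Q = [1, 3] / [2, 6] / [4] / [5]
  Insert 1 (step 7): P = [1, 3] / [2, 7] / [4] / [5] / [8];  Q = [1, 3] / [2, 6] / [4] / [5] / [7]
  Insert 6 (step 8): P = [1, 3, 6] / [2, 7] / [4] / [5] / [8];  Q = [1, 3, 8] / [2, 6] / [4] / [5] / [7]
Final shape: (3, 2, 1, 1, 1).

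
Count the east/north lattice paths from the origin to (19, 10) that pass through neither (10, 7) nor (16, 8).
Number of paths = 9758100

Inclusion–exclusion. Total paths: C(29, 19) = 20030010. Through P₁: C(17, 10)·C(12, 9) = 4278560. Through P₂: C(24, 16)·C(5, 3) = 7354710. Since P₁ is strictly southwest of P₂, a monotone path through both must visit P₁ then P₂; paths through both = C(17, 10)·C(7, 6)·C(5, 3) = 1361360. Avoid both = 20030010 − 4278560 − 7354710 + 1361360 = 9758100.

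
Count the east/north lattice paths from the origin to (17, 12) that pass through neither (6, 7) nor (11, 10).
Number of paths = 37215087

Inclusion–exclusion. Total paths: C(29, 17) = 51895935. Through P₁: C(13, 6)·C(16, 11) = 7495488. Through P₂: C(21, 11)·C(8, 6) = 9876048. Since P₁ is strictly southwest of P₂, a monotone path through both must visit P₁ then P₂; paths through both = C(13, 6)·C(8, 5)·C(8, 6) = 2690688. Avoid both = 51895935 − 7495488 − 9876048 + 2690688 = 37215087.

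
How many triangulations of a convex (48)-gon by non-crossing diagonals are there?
C_46 = 8740328711533173390046320

These polygon triangulations are counted by the Catalan number C_n = (1/(n + 1)) · C(2n, n). For n = 46: C_46 = (1/47) · C(92, 46) = 410795449442059149332177040/47 = 8740328711533173390046320.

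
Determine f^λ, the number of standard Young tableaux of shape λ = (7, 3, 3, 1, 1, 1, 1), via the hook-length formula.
# SYT of shape (7, 3, 3, 1, 1, 1, 1) = 1262250

Hook-length formula: f^λ = n! / Π hook(c), product over all cells c of the Young diagram. For λ = (7, 3, 3, 1, 1, 1, 1), n = 17 boxes. Hook lengths by row (left-to-right, top-to-bottom): [13, 8, 7, 4, 3, 2, 1]; [8, 3, 2]; [7, 2, 1]; [4]; [3]; [2]; [1]. Product of hooks = 281788416. So f^λ = 17! / 281788416 = 355687428096000 / 281788416 = 1262250.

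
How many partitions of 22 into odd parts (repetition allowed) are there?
p_odd(22) = 89

Enumerate partitions using only odd parts via the recurrence o(n, m) = o(n, m−2) + o(n−m, m) over odd m, starting from the largest odd part ≤ n. This gives p_odd(22) = 89. (Euler's theorem: equals the count of distinct-part partitions.)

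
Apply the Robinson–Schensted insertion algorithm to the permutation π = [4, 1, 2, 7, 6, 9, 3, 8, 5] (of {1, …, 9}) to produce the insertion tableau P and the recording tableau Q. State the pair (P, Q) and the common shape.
P = [1, 2, 3, 5] / [4, 6, 8] / [7, 9];  Q = [1, 3, 4, 6] / [2, 5, 8] / [7, 9];  common shape = (4, 3, 2)

Row-insert the values π_1, π_2, … into P one at a time, bumping the leftmost entry strictly greater than the inserted value down to the next row. The recording tableau Q records, in position (i, j), the step at which that cell was added to P.
  Insert 4 (step 1): P = [4];  Q = [1]
  Insert 1 (step 2): P = [1] / [4];  Q = [1] / [2]
  Insert 2 (step 3): P = [1, 2] / [4];  Q = [1, 3] / [2]
  Insert 7 (step 4): P = [1, 2, 7] / [4];  Q = [1, 3, 4] / [2]
  Insert 6 (step 5): P = [1, 2, 6] / [4, 7];  Q = [1, 3, 4] / [2, 5]
  Insert 9 (step 6): P = [1, 2, 6, 9] / [4, 7];  Q = [1, 3, 4, 6] / [2, 5]
  Insert 3 (step 7): P = [1, 2, 3, 9] / [4, 6] / [7];  Q = [1, 3, 4, 6] / [2, 5] / [7]
  Insert 8 (step 8): P = [1, 2, 3, 8] / [4, 6, 9] / [7];  Q = [1, 3, 4, 6] / [2, 5, 8] / [7]
  Insert 5 (step 9): P = [1, 2, 3, 5] / [4, 6, 8] / [7, 9];  Q = [1, 3, 4, 6] / [2, 5, 8] / [7, 9]
Final shape: (4, 3, 2).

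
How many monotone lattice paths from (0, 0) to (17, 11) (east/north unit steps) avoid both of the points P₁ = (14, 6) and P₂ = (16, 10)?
Number of paths = 9842950

Inclusion–exclusion. Total paths: C(28, 17) = 21474180. Through P₁: C(20, 14)·C(8, 3) = 2170560. Through P₂: C(26, 16)·C(2, 1) = 10623470. Since P₁ is strictly southwest of P₂, a monotone path through both must visit P₁ then P₂; paths through both = C(20, 14)·C(6, 2)·C(2, 1) = 1162800. Avoid both = 21474180 − 2170560 − 10623470 + 1162800 = 9842950.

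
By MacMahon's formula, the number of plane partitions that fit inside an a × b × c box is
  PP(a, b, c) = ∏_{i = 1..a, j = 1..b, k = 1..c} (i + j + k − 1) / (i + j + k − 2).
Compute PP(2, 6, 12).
PP(2, 6, 12) = 71954064

Evaluate the triple product over i = 1..2, j = 1..6, k = 1..12. The factors are (2/1) · (3/2) · (4/3) · (5/4) · (6/5) · (7/6) · (8/7) · (9/8) · … (144 factors total). The numerators and denominators telescope so the product is an integer; carrying out the multiplication exactly gives PP(2, 6, 12) = 71954064.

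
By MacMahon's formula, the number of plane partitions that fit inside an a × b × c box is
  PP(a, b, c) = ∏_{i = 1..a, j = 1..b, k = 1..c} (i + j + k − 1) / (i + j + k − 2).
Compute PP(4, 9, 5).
PP(4, 9, 5) = 23029990984

Evaluate the triple product over i = 1..4, j = 1..9, k = 1..5. The factors are (2/1) · (3/2) · (4/3) · (5/4) · (6/5) · (3/2) · (4/3) · (5/4) · … (180 factors total). The numerators and denominators telescope so the product is an integer; carrying out the multiplication exactly gives PP(4, 9, 5) = 23029990984.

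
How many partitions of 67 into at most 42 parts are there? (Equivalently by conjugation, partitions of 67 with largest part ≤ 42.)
p(67, parts ≤ 42) = 2672351

Use the recurrence p(n, m) = p(n, m−1) + p(n−m, m): either the largest part is < m (count p(n, m−1)) or the largest part is exactly m (remove one copy of m, count p(n−m, m)). With p(0, ·) = 1 this gives p(67, parts ≤ 42) = 2672351. (By conjugating Young diagrams, this also counts partitions of 67 into at most 42 parts.)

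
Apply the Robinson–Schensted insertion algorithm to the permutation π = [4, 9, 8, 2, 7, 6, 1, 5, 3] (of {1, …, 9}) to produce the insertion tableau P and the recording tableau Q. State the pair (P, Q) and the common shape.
P = [1, 3] / [2, 5] / [4, 6] / [7] / [8] / [9];  Q = [1, 2] / [3, 5] / [4, 8] / [6] / [7] / [9];  common shape = (2, 2, 2, 1, 1, 1)

Row-insert the values π_1, π_2, … into P one at a time, bumping the leftmost entry strictly greater than the inserted value down to the next row. The recording tableau Q records, in position (i, j), the step at which that cell was added to P.
  Insert 4 (step 1): P = [4];  Q = [1]
  Insert 9 (step 2): P = [4, 9];  Q = [1, 2]
  Insert 8 (step 3): P = [4, 8] / [9];  Q = [1, 2] / [3]
  Insert 2 (step 4): P = [2, 8] / [4] / [9];  Q = [1, 2] / [3] / [4]
  Insert 7 (step 5): P = [2, 7] / [4, 8] / [9];  Q = [1, 2] / [3, 5] / [4]
  Insert 6 (step 6): P = [2, 6] / [4, 7] / [8] / [9];  Q = [1, 2] / [3, 5] / [4] / [6]
  Insert 1 (step 7): P = [1, 6] / [2, 7] / [4] / [8] / [9];  Q = [1, 2] / [3, 5] / [4] / [6] / [7]
  Insert 5 (step 8): P = [1, 5] / [2, 6] / [4, 7] / [8] / [9];  Q = [1, 2] / [3, 5] / [4, 8] / [6] / [7]
  Insert 3 (step 9): P = [1, 3] / [2, 5] / [4, 6] / [7] / [8] / [9];  Q = [1, 2] / [3, 5] / [4, 8] / [6] / [7] / [9]
Final shape: (2, 2, 2, 1, 1, 1).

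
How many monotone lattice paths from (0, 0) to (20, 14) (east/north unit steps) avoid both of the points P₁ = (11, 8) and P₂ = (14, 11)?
Number of paths = 766243890

Inclusion–exclusion. Total paths: C(34, 20) = 1391975640. Through P₁: C(19, 11)·C(15, 9) = 378287910. Through P₂: C(25, 14)·C(9, 6) = 374421600. Since P₁ is strictly southwest of P₂, a monotone path through both must visit P₁ then P₂; paths through both = C(19, 11)·C(6, 3)·C(9, 6) = 126977760. Avoid both = 1391975640 − 378287910 − 374421600 + 126977760 = 766243890.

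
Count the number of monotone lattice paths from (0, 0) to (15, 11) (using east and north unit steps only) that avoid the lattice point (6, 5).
Number of paths = 5413850

Total paths from (0, 0) to (15, 11): C(26, 15) = 7726160. Paths through (6, 5): (paths (0, 0) → (6, 5)) × (paths (6, 5) → (15, 11)) = C(11, 6) · C(15, 9) = 462 · 5005 = 2312310. Avoidance count = 7726160 − 2312310 = 5413850.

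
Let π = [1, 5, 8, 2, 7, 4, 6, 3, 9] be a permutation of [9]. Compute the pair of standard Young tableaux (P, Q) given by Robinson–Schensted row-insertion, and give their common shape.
P = [1, 2, 3, 6, 9] / [4, 7] / [5] / [8];  Q = [1, 2, 3, 7, 9] / [4, 5] / [6] / [8];  common shape = (5, 2, 1, 1)

Row-insert the values π_1, π_2, … into P one at a time, bumping the leftmost entry strictly greater than the inserted value down to the next row. The recording tableau Q records, in position (i, j), the step at which that cell was added to P.
  Insert 1 (step 1): P = [1];  Q = [1]
  Insert 5 (step 2): P = [1, 5];  Q = [1, 2]
  Insert 8 (step 3): P = [1, 5, 8];  Q = [1, 2, 3]
  Insert 2 (step 4): P = [1, 2, 8] / [5];  Q = [1, 2, 3] / [4]
  Insert 7 (step 5): P = [1, 2, 7] / [5, 8];  Q = [1, 2, 3] / [4, 5]
  Insert 4 (step 6): P = [1, 2, 4] / [5, 7] / [8];  Q = [1, 2, 3] / [4, 5] / [6]
  Insert 6 (step 7): P = [1, 2, 4, 6] / [5, 7] / [8];  Q = [1, 2, 3, 7] / [4, 5] / [6]
  Insert 3 (step 8): P = [1, 2, 3, 6] / [4, 7] / [5] / [8];  Q = [1, 2, 3, 7] / [4, 5] / [6] / [8]
  Insert 9 (step 9): P = [1, 2, 3, 6, 9] / [4, 7] / [5] / [8];  Q = [1, 2, 3, 7, 9] / [4, 5] / [6] / [8]
Final shape: (5, 2, 1, 1).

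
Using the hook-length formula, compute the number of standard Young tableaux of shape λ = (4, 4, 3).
# SYT of shape (4, 4, 3) = 462

Hook-length formula: f^λ = n! / Π hook(c), product over all cells c of the Young diagram. For λ = (4, 4, 3), n = 11 boxes. Hook lengths by row (left-to-right, top-to-bottom): [6, 5, 4, 2]; [5, 4, 3, 1]; [3, 2, 1]. Product of hooks = 86400. So f^λ = 11! / 86400 = 39916800 / 86400 = 462.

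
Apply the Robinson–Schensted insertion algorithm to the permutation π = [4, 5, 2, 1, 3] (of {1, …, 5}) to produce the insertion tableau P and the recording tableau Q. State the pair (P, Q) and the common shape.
P = [1, 3] / [2, 5] / [4];  Q = [1, 2] / [3, 5] / [4];  common shape = (2, 2, 1)

Row-insert the values π_1, π_2, … into P one at a time, bumping the leftmost entry strictly greater than the inserted value down to the next row. The recording tableau Q records, in position (i, j), the step at which that cell was added to P.
  Insert 4 (step 1): P = [4];  Q = [1]
  Insert 5 (step 2): P = [4, 5];  Q = [1, 2]
  Insert 2 (step 3): P = [2, 5] / [4];  Q = [1, 2] / [3]
  Insert 1 (step 4): P = [1, 5] / [2] / [4];  Q = [1, 2] / [3] / [4]
  Insert 3 (step 5): P = [1, 3] / [2, 5] / [4];  Q = [1, 2] / [3, 5] / [4]
Final shape: (2, 2, 1).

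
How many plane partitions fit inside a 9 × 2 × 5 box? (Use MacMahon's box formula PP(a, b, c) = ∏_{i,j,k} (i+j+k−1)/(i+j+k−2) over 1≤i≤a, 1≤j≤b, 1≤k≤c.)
PP(9, 2, 5) = 1002001

Evaluate the triple product over i = 1..9, j = 1..2, k = 1..5. The factors are (2/1) · (3/2) · (4/3) · (5/4) · (6/5) · (3/2) · (4/3) · (5/4) · … (90 factors total). The numerators and denominators telescope so the product is an integer; carrying out the multiplication exactly gives PP(9, 2, 5) = 1002001.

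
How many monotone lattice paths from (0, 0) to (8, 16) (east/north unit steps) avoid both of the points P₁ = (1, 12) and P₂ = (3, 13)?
Number of paths = 702005

Inclusion–exclusion. Total paths: C(24, 8) = 735471. Through P₁: C(13, 1)·C(11, 7) = 4290. Through P₂: C(16, 3)·C(8, 5) = 31360. Since P₁ is strictly southwest of P₂, a monotone path through both must visit P₁ then P₂; paths through both = C(13, 1)·C(3, 2)·C(8, 5) = 2184. Avoid both = 735471 − 4290 − 31360 + 2184 = 702005.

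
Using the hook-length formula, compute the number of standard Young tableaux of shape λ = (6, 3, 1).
# SYT of shape (6, 3, 1) = 315

Hook-length formula: f^λ = n! / Π hook(c), product over all cells c of the Young diagram. For λ = (6, 3, 1), n = 10 boxes. Hook lengths by row (left-to-right, top-to-bottom): [8, 6, 5, 3, 2, 1]; [4, 2, 1]; [1]. Product of hooks = 11520. So f^λ = 10! / 11520 = 3628800 / 11520 = 315.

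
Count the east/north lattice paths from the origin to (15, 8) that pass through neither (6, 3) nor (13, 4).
Number of paths = 296526

Inclusion–exclusion. Total paths: C(23, 15) = 490314. Through P₁: C(9, 6)·C(14, 9) = 168168. Through P₂: C(17, 13)·C(6, 2) = 35700. Since P₁ is strictly southwest of P₂, a monotone path through both must visit P₁ then P₂; paths through both = C(9, 6)·C(8, 7)·C(6, 2) = 10080. Avoid both = 490314 − 168168 − 35700 + 10080 = 296526.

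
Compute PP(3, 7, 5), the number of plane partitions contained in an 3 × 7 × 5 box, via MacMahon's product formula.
PP(3, 7, 5) = 16195608

Evaluate the triple product over i = 1..3, j = 1..7, k = 1..5. The factors are (2/1) · (3/2) · (4/3) · (5/4) · (6/5) · (3/2) · (4/3) · (5/4) · … (105 factors total). The numerators and denominators telescope so the product is an integer; carrying out the multiplication exactly gives PP(3, 7, 5) = 16195608.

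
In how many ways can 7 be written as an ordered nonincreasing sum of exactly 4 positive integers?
p(7, 4 parts) = 3

Partitions of n into exactly k parts ↔ partitions of n − k into at most k parts (subtract 1 from each part). For n = 7, k = 4, the partitions are: 4+1+1+1, 3+2+1+1, 2+2+2+1. Count = 3.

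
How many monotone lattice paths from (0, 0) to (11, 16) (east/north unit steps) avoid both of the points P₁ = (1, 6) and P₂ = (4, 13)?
Number of paths = 11559803

Inclusion–exclusion. Total paths: C(27, 11) = 13037895. Through P₁: C(7, 1)·C(20, 10) = 1293292. Through P₂: C(17, 4)·C(10, 7) = 285600. Since P₁ is strictly southwest of P₂, a monotone path through both must visit P₁ then P₂; paths through both = C(7, 1)·C(10, 3)·C(10, 7) = 100800. Avoid both = 13037895 − 1293292 − 285600 + 100800 = 11559803.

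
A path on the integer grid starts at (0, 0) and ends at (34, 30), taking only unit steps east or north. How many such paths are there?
Number of paths = 1620288010530347424

A monotone lattice path from (0, 0) to (34, 30) consists of 34 east steps and 30 north steps in some order, so it is determined by which 34 of the 64 steps are east. The count is C(64, 34) = 1620288010530347424.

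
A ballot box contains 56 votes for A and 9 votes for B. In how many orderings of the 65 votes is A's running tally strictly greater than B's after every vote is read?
Strict-lead orderings = 23114419144

Total orderings of the 65 votes with 56 for A: C(65, 56) = 31966749880. By the Bertrand ballot formula (Cycle Lemma / reflection principle), the number of orderings in which A is strictly ahead of B throughout is (p − q)/(p + q) · C(p + q, p) = (56 − 9)/(56 + 9) · 31966749880 = 23114419144.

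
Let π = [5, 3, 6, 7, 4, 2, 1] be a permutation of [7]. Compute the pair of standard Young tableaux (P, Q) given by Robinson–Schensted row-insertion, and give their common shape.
P = [1, 4, 7] / [2, 6] / [3] / [5];  Q = [1, 3, 4] / [2, 5] / [6] / [7];  common shape = (3, 2, 1, 1)

Row-insert the values π_1, π_2, … into P one at a time, bumping the leftmost entry strictly greater than the inserted value down to the next row. The recording tableau Q records, in position (i, j), the step at which that cell was added to P.
  Insert 5 (step 1): P = [5];  Q = [1]
  Insert 3 (step 2): P = [3] / [5];  Q = [1] / [2]
  Insert 6 (step 3): P = [3, 6] / [5];  Q = [1, 3] / [2]
  Insert 7 (step 4): P = [3, 6, 7] / [5];  Q = [1, 3, 4] / [2]
  Insert 4 (step 5): P = [3, 4, 7] / [5, 6];  Q = [1, 3, 4] / [2, 5]
  Insert 2 (step 6): P = [2, 4, 7] / [3, 6] / [5];  Q = [1, 3, 4] / [2, 5] / [6]
  Insert 1 (step 7): P = [1, 4, 7] / [2, 6] / [3] / [5];  Q = [1, 3, 4] / [2, 5] / [6] / [7]
Final shape: (3, 2, 1, 1).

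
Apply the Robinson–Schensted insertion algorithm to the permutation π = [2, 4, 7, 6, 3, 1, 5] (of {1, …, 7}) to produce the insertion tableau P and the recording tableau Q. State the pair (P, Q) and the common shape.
P = [1, 3, 5] / [2, 6] / [4] / [7];  Q = [1, 2, 3] / [4, 7] / [5] / [6];  common shape = (3, 2, 1, 1)

Row-insert the values π_1, π_2, … into P one at a time, bumping the leftmost entry strictly greater than the inserted value down to the next row. The recording tableau Q records, in position (i, j), the step at which that cell was added to P.
  Insert 2 (step 1): P = [2];  Q = [1]
  Insert 4 (step 2): P = [2, 4];  Q = [1, 2]
  Insert 7 (step 3): P = [2, 4, 7];  Q = [1, 2, 3]
  Insert 6 (step 4): P = [2, 4, 6] / [7];  Q = [1, 2, 3] / [4]
  Insert 3 (step 5): P = [2, 3, 6] / [4] / [7];  Q = [1, 2, 3] / [4] / [5]
  Insert 1 (step 6): P = [1, 3, 6] / [2] / [4] / [7];  Q = [1, 2, 3] / [4] / [5] / [6]
  Insert 5 (step 7): P = [1, 3, 5] / [2, 6] / [4] / [7];  Q = [1, 2, 3] / [4, 7] / [5] / [6]
Final shape: (3, 2, 1, 1).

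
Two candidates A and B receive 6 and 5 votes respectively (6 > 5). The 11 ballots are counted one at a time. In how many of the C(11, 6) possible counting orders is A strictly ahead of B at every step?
Strict-lead orderings = 42

Total orderings of the 11 votes with 6 for A: C(11, 6) = 462. By the Bertrand ballot formula (Cycle Lemma / reflection principle), the number of orderings in which A is strictly ahead of B throughout is (p − q)/(p + q) · C(p + q, p) = (6 − 5)/(6 + 5) · 462 = 42.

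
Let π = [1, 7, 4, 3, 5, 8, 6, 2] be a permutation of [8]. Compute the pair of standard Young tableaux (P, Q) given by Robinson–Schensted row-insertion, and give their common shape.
P = [1, 2, 5, 6] / [3, 8] / [4] / [7];  Q = [1, 2, 5, 6] / [3, 7] / [4] / [8];  common shape = (4, 2, 1, 1)

Row-insert the values π_1, π_2, … into P one at a time, bumping the leftmost entry strictly greater than the inserted value down to the next row. The recording tableau Q records, in position (i, j), the step at which that cell was added to P.
  Insert 1 (step 1): P = [1];  Q = [1]
  Insert 7 (step 2): P = [1, 7];  Q = [1, 2]
  Insert 4 (step 3): P = [1, 4] / [7];  Q = [1, 2] / [3]
  Insert 3 (step 4): P = [1, 3] / [4] / [7];  Q = [1, 2] / [3] / [4]
  Insert 5 (step 5): P = [1, 3, 5] / [4] / [7];  Q = [1, 2, 5] / [3] / [4]
  Insert 8 (step 6): P = [1, 3, 5, 8] / [4] / [7];  Q = [1, 2, 5, 6] / [3] / [4]
  Insert 6 (step 7): P = [1, 3, 5, 6] / [4, 8] / [7];  Q = [1, 2, 5, 6] / [3, 7] / [4]
  Insert 2 (step 8): P = [1, 2, 5, 6] / [3, 8] / [4] / [7];  Q = [1, 2, 5, 6] / [3, 7] / [4] / [8]
Final shape: (4, 2, 1, 1).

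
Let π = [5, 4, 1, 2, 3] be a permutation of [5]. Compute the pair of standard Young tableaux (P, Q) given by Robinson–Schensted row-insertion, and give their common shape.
P = [1, 2, 3] / [4] / [5];  Q = [1, 4, 5] / [2] / [3];  common shape = (3, 1, 1)

Row-insert the values π_1, π_2, … into P one at a time, bumping the leftmost entry strictly greater than the inserted value down to the next row. The recording tableau Q records, in position (i, j), the step at which that cell was added to P.
  Insert 5 (step 1): P = [5];  Q = [1]
  Insert 4 (step 2): P = [4] / [5];  Q = [1] / [2]
  Insert 1 (step 3): P = [1] / [4] / [5];  Q = [1] / [2] / [3]
  Insert 2 (step 4): P = [1, 2] / [4] / [5];  Q = [1, 4] / [2] / [3]
  Insert 3 (step 5): P = [1, 2, 3] / [4] / [5];  Q = [1, 4, 5] / [2] / [3]
Final shape: (3, 1, 1).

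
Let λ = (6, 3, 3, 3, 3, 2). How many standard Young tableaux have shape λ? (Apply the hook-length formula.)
# SYT of shape (6, 3, 3, 3, 3, 2) = 31744440

Hook-length formula: f^λ = n! / Π hook(c), product over all cells c of the Young diagram. For λ = (6, 3, 3, 3, 3, 2), n = 20 boxes. Hook lengths by row (left-to-right, top-to-bottom): [11, 10, 8, 3, 2, 1]; [7, 6, 4]; [6, 5, 3]; [5, 4, 2]; [4, 3, 1]; [2, 1]. Product of hooks = 76640256000. So f^λ = 20! / 76640256000 = 2432902008176640000 / 76640256000 = 31744440.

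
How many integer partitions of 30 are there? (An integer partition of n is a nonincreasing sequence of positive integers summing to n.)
p(30) = 5604

Compute p(n) via the recurrence p(n, m) = p(n, m−1) + p(n−m, m), where p(n, m) counts partitions of n with all parts ≤ m and p(n) = p(n, n). The base cases are p(0, m) = 1 and p(n, 0) = 0 for n > 0. Filling the table yields p(30) = 5604. (Euler's pentagonal recurrence is an alternative.)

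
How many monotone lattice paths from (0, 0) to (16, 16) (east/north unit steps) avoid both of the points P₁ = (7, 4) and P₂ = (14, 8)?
Number of paths = 494594340

Inclusion–exclusion. Total paths: C(32, 16) = 601080390. Through P₁: C(11, 7)·C(21, 9) = 96996900. Through P₂: C(22, 14)·C(10, 2) = 14389650. Since P₁ is strictly southwest of P₂, a monotone path through both must visit P₁ then P₂; paths through both = C(11, 7)·C(11, 7)·C(10, 2) = 4900500. Avoid both = 601080390 − 96996900 − 14389650 + 4900500 = 494594340.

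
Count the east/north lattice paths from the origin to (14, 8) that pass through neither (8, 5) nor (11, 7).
Number of paths = 135846

Inclusion–exclusion. Total paths: C(22, 14) = 319770. Through P₁: C(13, 8)·C(9, 6) = 108108. Through P₂: C(18, 11)·C(4, 3) = 127296. Since P₁ is strictly southwest of P₂, a monotone path through both must visit P₁ then P₂; paths through both = C(13, 8)·C(5, 3)·C(4, 3) = 51480. Avoid both = 319770 − 108108 − 127296 + 51480 = 135846.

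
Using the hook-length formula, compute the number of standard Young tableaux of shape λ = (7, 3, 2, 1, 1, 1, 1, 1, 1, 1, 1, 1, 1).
# SYT of shape (7, 3, 2, 1, 1, 1, 1, 1, 1, 1, 1, 1, 1) = 28078050

Hook-length formula: f^λ = n! / Π hook(c), product over all cells c of the Young diagram. For λ = (7, 3, 2, 1, 1, 1, 1, 1, 1, 1, 1, 1, 1), n = 22 boxes. Hook lengths by row (left-to-right, top-to-bottom): [19, 8, 6, 4, 3, 2, 1]; [14, 3, 1]; [12, 1]; [10]; [9]; [8]; [7]; [6]; [5]; [4]; [3]; [2]; [1]. Product of hooks = 40031295897600. So f^λ = 22! / 40031295897600 = 1124000727777607680000 / 40031295897600 = 28078050.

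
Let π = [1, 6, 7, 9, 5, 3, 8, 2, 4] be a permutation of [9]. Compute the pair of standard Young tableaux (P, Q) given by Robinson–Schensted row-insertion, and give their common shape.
P = [1, 2, 4, 8] / [3, 7] / [5, 9] / [6];  Q = [1, 2, 3, 4] / [5, 7] / [6, 9] / [8];  common shape = (4, 2, 2, 1)

Row-insert the values π_1, π_2, … into P one at a time, bumping the leftmost entry strictly greater than the inserted value down to the next row. The recording tableau Q records, in position (i, j), the step at which that cell was added to P.
  Insert 1 (step 1): P = [1];  Q = [1]
  Insert 6 (step 2): P = [1, 6];  Q = [1, 2]
  Insert 7 (step 3): P = [1, 6, 7];  Q = [1, 2, 3]
  Insert 9 (step 4): P = [1, 6, 7, 9];  Q = [1, 2, 3, 4]
  Insert 5 (step 5): P = [1, 5, 7, 9] / [6];  Q = [1, 2, 3, 4] / [5]
  Insert 3 (step 6): P = [1, 3, 7, 9] / [5] / [6];  Q = [1, 2, 3, 4] / [5] / [6]
  Insert 8 (step 7): P = [1, 3, 7, 8] / [5, 9] / [6];  Q = [1, 2, 3, 4] / [5, 7] / [6]
  Insert 2 (step 8): P = [1, 2, 7, 8] / [3, 9] / [5] / [6];  Q = [1, 2, 3, 4] / [5, 7] / [6] / [8]
  Insert 4 (step 9): P = [1, 2, 4, 8] / [3, 7] / [5, 9] / [6];  Q = [1, 2, 3, 4] / [5, 7] / [6, 9] / [8]
Final shape: (4, 2, 2, 1).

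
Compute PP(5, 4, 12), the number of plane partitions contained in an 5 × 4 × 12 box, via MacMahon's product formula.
PP(5, 4, 12) = 1354627767168

Evaluate the triple product over i = 1..5, j = 1..4, k = 1..12. The factors are (2/1) · (3/2) · (4/3) · (5/4) · (6/5) · (7/6) · (8/7) · (9/8) · … (240 factors total). The numerators and denominators telescope so the product is an integer; carrying out the multiplication exactly gives PP(5, 4, 12) = 1354627767168.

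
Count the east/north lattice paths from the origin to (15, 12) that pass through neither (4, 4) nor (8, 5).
Number of paths = 8877336

Inclusion–exclusion. Total paths: C(27, 15) = 17383860. Through P₁: C(8, 4)·C(19, 11) = 5290740. Through P₂: C(13, 8)·C(14, 7) = 4416984. Since P₁ is strictly southwest of P₂, a monotone path through both must visit P₁ then P₂; paths through both = C(8, 4)·C(5, 4)·C(14, 7) = 1201200. Avoid both = 17383860 − 5290740 − 4416984 + 1201200 = 8877336.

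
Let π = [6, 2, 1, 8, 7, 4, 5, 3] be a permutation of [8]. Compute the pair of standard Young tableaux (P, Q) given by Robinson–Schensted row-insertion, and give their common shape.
P = [1, 3, 5] / [2, 4] / [6, 7] / [8];  Q = [1, 4, 7] / [2, 5] / [3, 6] / [8];  common shape = (3, 2, 2, 1)

Row-insert the values π_1, π_2, … into P one at a time, bumping the leftmost entry strictly greater than the inserted value down to the next row. The recording tableau Q records, in position (i, j), the step at which that cell was added to P.
  Insert 6 (step 1): P = [6];  Q = [1]
  Insert 2 (step 2): P = [2] / [6];  Q = [1] / [2]
  Insert 1 (step 3): P = [1] / [2] / [6];  Q = [1] / [2] / [3]
  Insert 8 (step 4): P = [1, 8] / [2] / [6];  Q = [1, 4] / [2] / [3]
  Insert 7 (step 5): P = [1, 7] / [2, 8] / [6];  Q = [1, 4] / [2, 5] / [3]
  Insert 4 (step 6): P = [1, 4] / [2, 7] / [6, 8];  Q = [1, 4] / [2, 5] / [3, 6]
  Insert 5 (step 7): P = [1, 4, 5] / [2, 7] / [6, 8];  Q = [1, 4, 7] / [2, 5] / [3, 6]
  Insert 3 (step 8): P = [1, 3, 5] / [2, 4] / [6, 7] / [8];  Q = [1, 4, 7] / [2, 5] / [3, 6] / [8]
Final shape: (3, 2, 2, 1).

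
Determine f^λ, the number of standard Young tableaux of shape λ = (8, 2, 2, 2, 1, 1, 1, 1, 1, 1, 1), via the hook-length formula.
# SYT of shape (8, 2, 2, 2, 1, 1, 1, 1, 1, 1, 1) = 13168064

Hook-length formula: f^λ = n! / Π hook(c), product over all cells c of the Young diagram. For λ = (8, 2, 2, 2, 1, 1, 1, 1, 1, 1, 1), n = 21 boxes. Hook lengths by row (left-to-right, top-to-bottom): [18, 10, 6, 5, 4, 3, 2, 1]; [11, 3]; [10, 2]; [9, 1]; [7]; [6]; [5]; [4]; [3]; [2]; [1]. Product of hooks = 3879912960000. So f^λ = 21! / 3879912960000 = 51090942171709440000 / 3879912960000 = 13168064.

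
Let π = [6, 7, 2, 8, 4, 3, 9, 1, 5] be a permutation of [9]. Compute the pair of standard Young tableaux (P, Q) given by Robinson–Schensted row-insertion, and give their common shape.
P = [1, 3, 5, 9] / [2, 7, 8] / [4] / [6];  Q = [1, 2, 4, 7] / [3, 5, 9] / [6] / [8];  common shape = (4, 3, 1, 1)

Row-insert the values π_1, π_2, … into P one at a time, bumping the leftmost entry strictly greater than the inserted value down to the next row. The recording tableau Q records, in position (i, j), the step at which that cell was added to P.
  Insert 6 (step 1): P = [6];  Q = [1]
  Insert 7 (step 2): P = [6, 7];  Q = [1, 2]
  Insert 2 (step 3): P = [2, 7] / [6];  Q = [1, 2] / [3]
  Insert 8 (step 4): P = [2, 7, 8] / [6];  Q = [1, 2, 4] / [3]
  Insert 4 (step 5): P = [2, 4, 8] / [6, 7];  Q = [1, 2, 4] / [3, 5]
  Insert 3 (step 6): P = [2, 3, 8] / [4, 7] / [6];  Q = [1, 2, 4] / [3, 5] / [6]
  Insert 9 (step 7): P = [2, 3, 8, 9] / [4, 7] / [6];  Q = [1, 2, 4, 7] / [3, 5] / [6]
  Insert 1 (step 8): P = [1, 3, 8, 9] / [2, 7] / [4] / [6];  Q = [1, 2, 4, 7] / [3, 5] / [6] / [8]
  Insert 5 (step 9): P = [1, 3, 5, 9] / [2, 7, 8] / [4] / [6];  Q = [1, 2, 4, 7] / [3, 5, 9] / [6] / [8]
Final shape: (4, 3, 1, 1).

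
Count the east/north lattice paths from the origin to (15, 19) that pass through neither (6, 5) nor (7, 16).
Number of paths = 1438889595

Inclusion–exclusion. Total paths: C(34, 15) = 1855967520. Through P₁: C(11, 6)·C(23, 9) = 377541780. Through P₂: C(23, 7)·C(11, 8) = 40450905. Since P₁ is strictly southwest of P₂, a monotone path through both must visit P₁ then P₂; paths through both = C(11, 6)·C(12, 1)·C(11, 8) = 914760. Avoid both = 1855967520 − 377541780 − 40450905 + 914760 = 1438889595.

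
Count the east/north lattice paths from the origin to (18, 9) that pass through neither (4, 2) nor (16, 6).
Number of paths = 2469495

Inclusion–exclusion. Total paths: C(27, 18) = 4686825. Through P₁: C(6, 4)·C(21, 14) = 1744200. Through P₂: C(22, 16)·C(5, 2) = 746130. Since P₁ is strictly southwest of P₂, a monotone path through both must visit P₁ then P₂; paths through both = C(6, 4)·C(16, 12)·C(5, 2) = 273000. Avoid both = 4686825 − 1744200 − 746130 + 273000 = 2469495.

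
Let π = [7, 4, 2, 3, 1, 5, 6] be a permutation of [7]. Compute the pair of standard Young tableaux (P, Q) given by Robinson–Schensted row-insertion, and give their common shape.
P = [1, 3, 5, 6] / [2] / [4] / [7];  Q = [1, 4, 6, 7] / [2] / [3] / [5];  common shape = (4, 1, 1, 1)

Row-insert the values π_1, π_2, … into P one at a time, bumping the leftmost entry strictly greater than the inserted value down to the next row. The recording tableau Q records, in position (i, j), the step at which that cell was added to P.
  Insert 7 (step 1): P = [7];  Q = [1]
  Insert 4 (step 2): P = [4] / [7];  Q = [1] / [2]
  Insert 2 (step 3): P = [2] / [4] / [7];  Q = [1] / [2] / [3]
  Insert 3 (step 4): P = [2, 3] / [4] / [7];  Q = [1, 4] / [2] / [3]
  Insert 1 (step 5): P = [1, 3] / [2] / [4] / [7];  Q = [1, 4] / [2] / [3] / [5]
  Insert 5 (step 6): P = [1, 3, 5] / [2] / [4] / [7];  Q = [1, 4, 6] / [2] / [3] / [5]
  Insert 6 (step 7): P = [1, 3, 5, 6] / [2] / [4] / [7];  Q = [1, 4, 6, 7] / [2] / [3] / [5]
Final shape: (4, 1, 1, 1).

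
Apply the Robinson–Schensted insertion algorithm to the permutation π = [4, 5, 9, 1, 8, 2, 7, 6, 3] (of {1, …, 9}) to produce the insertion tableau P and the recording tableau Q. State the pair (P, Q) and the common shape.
P = [1, 2, 3] / [4, 5, 6] / [7] / [8] / [9];  Q = [1, 2, 3] / [4, 5, 7] / [6] / [8] / [9];  common shape = (3, 3, 1, 1, 1)

Row-insert the values π_1, π_2, … into P one at a time, bumping the leftmost entry strictly greater than the inserted value down to the next row. The recording tableau Q records, in position (i, j), the step at which that cell was added to P.
  Insert 4 (step 1): P = [4];  Q = [1]
  Insert 5 (step 2): P = [4, 5];  Q = [1, 2]
  Insert 9 (step 3): P = [4, 5, 9];  Q = [1, 2, 3]
  Insert 1 (step 4): P = [1, 5, 9] / [4];  Q = [1, 2, 3] / [4]
  Insert 8 (step 5): P = [1, 5, 8] / [4, 9];  Q = [1, 2, 3] / [4, 5]
  Insert 2 (step 6): P = [1, 2, 8] / [4, 5] / [9];  Q = [1, 2, 3] / [4, 5] / [6]
  Insert 7 (step 7): P = [1, 2, 7] / [4, 5, 8] / [9];  Q = [1, 2, 3] / [4, 5, 7] / [6]
  Insert 6 (step 8): P = [1, 2, 6] / [4, 5, 7] / [8] / [9];  Q = [1, 2, 3] / [4, 5, 7] / [6] / [8]
  Insert 3 (step 9): P = [1, 2, 3] / [4, 5, 6] / [7] / [8] / [9];  Q = [1, 2, 3] / [4, 5, 7] / [6] / [8] / [9]
Final shape: (3, 3, 1, 1, 1).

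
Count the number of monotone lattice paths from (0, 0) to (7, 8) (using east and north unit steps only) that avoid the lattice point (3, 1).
Number of paths = 5115

Total paths from (0, 0) to (7, 8): C(15, 7) = 6435. Paths through (3, 1): (paths (0, 0) → (3, 1)) × (paths (3, 1) → (7, 8)) = C(4, 3) · C(11, 4) = 4 · 330 = 1320. Avoidance count = 6435 − 1320 = 5115.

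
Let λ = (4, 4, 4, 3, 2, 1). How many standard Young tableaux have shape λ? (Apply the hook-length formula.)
# SYT of shape (4, 4, 4, 3, 2, 1) = 3734016

Hook-length formula: f^λ = n! / Π hook(c), product over all cells c of the Young diagram. For λ = (4, 4, 4, 3, 2, 1), n = 18 boxes. Hook lengths by row (left-to-right, top-to-bottom): [9, 7, 5, 3]; [8, 6, 4, 2]; [7, 5, 3, 1]; [5, 3, 1]; [3, 1]; [1]. Product of hooks = 1714608000. So f^λ = 18! / 1714608000 = 6402373705728000 / 1714608000 = 3734016.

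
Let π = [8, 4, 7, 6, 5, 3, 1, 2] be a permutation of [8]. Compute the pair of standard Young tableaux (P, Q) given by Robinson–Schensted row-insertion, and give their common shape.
P = [1, 2] / [3, 5] / [4] / [6] / [7] / [8];  Q = [1, 3] / [2, 8] / [4] / [5] / [6] / [7];  common shape = (2, 2, 1, 1, 1, 1)

Row-insert the values π_1, π_2, … into P one at a time, bumping the leftmost entry strictly greater than the inserted value down to the next row. The recording tableau Q records, in position (i, j), the step at which that cell was added to P.
  Insert 8 (step 1): P = [8];  Q = [1]
  Insert 4 (step 2): P = [4] / [8];  Q = [1] / [2]
  Insert 7 (step 3): P = [4, 7] / [8];  Q = [1, 3] / [2]
  Insert 6 (step 4): P = [4, 6] / [7] / [8];  Q = [1, 3] / [2] / [4]
  Insert 5 (step 5): P = [4, 5] / [6] / [7] / [8];  Q = [1, 3] / [2] / [4] / [5]
  Insert 3 (step 6): P = [3, 5] / [4] / [6] / [7] / [8];  Q = [1, 3] / [2] / [4] / [5] / [6]
  Insert 1 (step 7): P = [1, 5] / [3] / [4] / [6] / [7] / [8];  Q = [1, 3] / [2] / [4] / [5] / [6] / [7]
  Insert 2 (step 8): P = [1, 2] / [3, 5] / [4] / [6] / [7] / [8];  Q = [1, 3] / [2, 8] / [4] / [5] / [6] / [7]
Final shape: (2, 2, 1, 1, 1, 1).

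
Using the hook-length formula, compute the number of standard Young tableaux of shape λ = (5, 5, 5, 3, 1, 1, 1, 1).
# SYT of shape (5, 5, 5, 3, 1, 1, 1, 1) = 698377680

Hook-length formula: f^λ = n! / Π hook(c), product over all cells c of the Young diagram. For λ = (5, 5, 5, 3, 1, 1, 1, 1), n = 22 boxes. Hook lengths by row (left-to-right, top-to-bottom): [12, 7, 6, 4, 3]; [11, 6, 5, 3, 2]; [10, 5, 4, 2, 1]; [7, 2, 1]; [4]; [3]; [2]; [1]. Product of hooks = 1609445376000. So f^λ = 22! / 1609445376000 = 1124000727777607680000 / 1609445376000 = 698377680.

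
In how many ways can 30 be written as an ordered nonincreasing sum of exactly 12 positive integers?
p(30, 12 parts) = 366

Partitions of n into exactly k parts are in bijection with partitions of n − k into at most k parts (subtract 1 from each part). So p(30, exactly 12) = p(18, parts ≤ 12). Computing via the recurrence p(m, j) = p(m, j−1) + p(m−j, j) gives 366.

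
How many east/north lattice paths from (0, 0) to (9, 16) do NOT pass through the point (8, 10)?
Number of paths = 1736669

Total paths from (0, 0) to (9, 16): C(25, 9) = 2042975. Paths through (8, 10): (paths (0, 0) → (8, 10)) × (paths (8, 10) → (9, 16)) = C(18, 8) · C(7, 1) = 43758 · 7 = 306306. Avoidance count = 2042975 − 306306 = 1736669.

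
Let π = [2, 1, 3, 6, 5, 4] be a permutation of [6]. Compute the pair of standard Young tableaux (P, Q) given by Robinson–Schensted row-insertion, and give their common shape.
P = [1, 3, 4] / [2, 5] / [6];  Q = [1, 3, 4] / [2, 5] / [6];  common shape = (3, 2, 1)

Row-insert the values π_1, π_2, … into P one at a time, bumping the leftmost entry strictly greater than the inserted value down to the next row. The recording tableau Q records, in position (i, j), the step at which that cell was added to P.
  Insert 2 (step 1): P = [2];  Q = [1]
  Insert 1 (step 2): P = [1] / [2];  Q = [1] / [2]
  Insert 3 (step 3): P = [1, 3] / [2];  Q = [1, 3] / [2]
  Insert 6 (step 4): P = [1, 3, 6] / [2];  Q = [1, 3, 4] / [2]
  Insert 5 (step 5): P = [1, 3, 5] / [2, 6];  Q = [1, 3, 4] / [2, 5]
  Insert 4 (step 6): P = [1, 3, 4] / [2, 5] / [6];  Q = [1, 3, 4] / [2, 5] / [6]
Final shape: (3, 2, 1).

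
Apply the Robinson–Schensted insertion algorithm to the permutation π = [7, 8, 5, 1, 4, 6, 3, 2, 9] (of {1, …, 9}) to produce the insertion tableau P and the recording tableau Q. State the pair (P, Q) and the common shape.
P = [1, 2, 6, 9] / [3, 8] / [4] / [5] / [7];  Q = [1, 2, 6, 9] / [3, 5] / [4] / [7] / [8];  common shape = (4, 2, 1, 1, 1)

Row-insert the values π_1, π_2, … into P one at a time, bumping the leftmost entry strictly greater than the inserted value down to the next row. The recording tableau Q records, in position (i, j), the step at which that cell was added to P.
  Insert 7 (step 1): P = [7];  Q = [1]
  Insert 8 (step 2): P = [7, 8];  Q = [1, 2]
  Insert 5 (step 3): P = [5, 8] / [7];  Q = [1, 2] / [3]
  Insert 1 (step 4): P = [1, 8] / [5] / [7];  Q = [1, 2] / [3] / [4]
  Insert 4 (step 5): P = [1, 4] / [5, 8] / [7];  Q = [1, 2] / [3, 5] / [4]
  Insert 6 (step 6): P = [1, 4, 6] / [5, 8] / [7];  Q = [1, 2, 6] / [3, 5] / [4]
  Insert 3 (step 7): P = [1, 3, 6] / [4, 8] / [5] / [7];  Q = [1, 2, 6] / [3, 5] / [4] / [7]
  Insert 2 (step 8): P = [1, 2, 6] / [3, 8] / [4] / [5] / [7];  Q = [1, 2, 6] / [3, 5] / [4] / [7] / [8]
  Insert 9 (step 9): P = [1, 2, 6, 9] / [3, 8] / [4] / [5] / [7];  Q = [1, 2, 6, 9] / [3, 5] / [4] / [7] / [8]
Final shape: (4, 2, 1, 1, 1).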